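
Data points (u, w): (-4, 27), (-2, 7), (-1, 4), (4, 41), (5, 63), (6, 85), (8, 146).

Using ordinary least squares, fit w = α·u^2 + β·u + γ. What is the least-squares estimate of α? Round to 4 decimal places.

With design matrix A, AᵀA = [[6546, 844, 162]; [844, 162, 16]; [162, 16, 7]] and Aᵀw = [15099, 2031, 373]ᵀ.
Inverting the 3×3 Gram matrix, [α, β, γ]ᵀ = [885053/442402, 813825/442402, 615440/221201]ᵀ.

α = 2.0006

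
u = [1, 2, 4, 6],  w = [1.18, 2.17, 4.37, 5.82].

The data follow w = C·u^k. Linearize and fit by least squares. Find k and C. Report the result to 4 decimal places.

k = 0.9085, C = 1.1791

Let Y = ln w. Fitting Y = k·ln u + ln C by least squares:
XᵀX = [[5.6127, 3.8712]; [3.8712, 4]], rhs = [5.7373, 4.1763]ᵀ  (here Σln u = 3.8712, Σ(ln u)² = 5.6127, Σln w = 4.1763, Σln u·ln w = 5.7373).
Solving (det = 7.4645): k = 0.90855, ln C = 0.16479, so C = exp(0.16479) = 1.17914.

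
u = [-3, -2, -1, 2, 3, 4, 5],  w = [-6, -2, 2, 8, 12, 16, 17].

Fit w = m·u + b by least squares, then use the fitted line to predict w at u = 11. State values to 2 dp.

Entries of XᵀX: Σu·u = 68, Σu = 8, Σ1 = 7.
And Σu·w = 221, Σw = 47.
Δ = 68·7 − 8² = 412.
m = (221·7 − 8·47)/412 = 1171/412; b = (68·47 − 8·221)/412 = 357/103.
At u = 11: ŵ = (1171/412)·(11) + (357/103)·(1) = 14309/412.

ŵ = 34.73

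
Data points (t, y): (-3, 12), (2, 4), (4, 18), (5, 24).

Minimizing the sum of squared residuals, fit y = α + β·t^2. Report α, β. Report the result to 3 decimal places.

From the data, Σ1 = 4, Σt^2 = 54, Σt^2·t^2 = 978.
For Mᵀy: Σy = 58, Σt^2·y = 1012.
Eliminating β: 978·(row 1) − 54·(row 2) gives 996·α = 978·58 − 54·1012 = 2076, so α = 173/83.
Then β = (1012 − 54·(173/83))/978 = 229/249.

α = 2.084, β = 0.920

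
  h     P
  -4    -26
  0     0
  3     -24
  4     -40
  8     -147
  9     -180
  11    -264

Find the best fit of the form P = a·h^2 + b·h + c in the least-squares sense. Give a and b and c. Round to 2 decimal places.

Normal-equation sums: Σh^2·h^2 = 25891, Σh^2·h = 2599, Σh^2 = 307, Σh·h = 307, Σh = 31, Σ1 = 7.
For AᵀP: Σh^2·P = -57204, Σh·P = -5828, ΣP = -681.
Inverting the 3×3 Gram matrix, [a, b, c]ᵀ = [-56101/27846, -310183/167076, -117863/167076]ᵀ.

a = -2.01, b = -1.86, c = -0.71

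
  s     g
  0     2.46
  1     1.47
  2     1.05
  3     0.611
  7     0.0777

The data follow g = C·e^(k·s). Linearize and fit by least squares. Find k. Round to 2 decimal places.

With ln gᵢ as the transformed response and sᵢ as the regressor:
Sums: Σs = 13.0000, Σ(s)² = 63.0000, Σln g = -1.7133, Σs·ln g = -18.8794.
Normal system: [[63.0000, 13.0000]; [13.0000, 5]]·[k, ln C]ᵀ = [-18.8794, -1.7133]ᵀ.
Solving (det = 146.0000): k = -0.49400, ln C = 0.94173.

k = -0.49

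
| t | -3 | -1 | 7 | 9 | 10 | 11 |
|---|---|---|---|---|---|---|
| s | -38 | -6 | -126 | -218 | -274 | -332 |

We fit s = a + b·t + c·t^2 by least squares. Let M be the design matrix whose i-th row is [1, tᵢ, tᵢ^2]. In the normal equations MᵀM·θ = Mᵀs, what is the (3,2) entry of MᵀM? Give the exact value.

3375

Row 3 ↔ basis t^2, column 2 ↔ basis t, so (MᵀM)_{3,2} = Σᵢ (t^2)·(t) = (9)·(-3) + (1)·(-1) + (49)·(7) + (81)·(9) + (100)·(10) + (121)·(11) = 3375.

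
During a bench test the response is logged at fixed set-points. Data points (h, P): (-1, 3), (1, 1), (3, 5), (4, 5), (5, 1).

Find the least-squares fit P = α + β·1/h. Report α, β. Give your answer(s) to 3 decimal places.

α = 3.092, β = -0.590

Compute the Gram sums: Σ1 = 5, Σ1/h = 47/60, Σ1/h·1/h = 7969/3600.
For XᵀP: ΣP = 15, Σ1/h·P = 67/60.
XᵀX·[α, β]ᵀ = XᵀP becomes [[5, 47/60]; [47/60, 7969/3600]]·[α, β]ᵀ = [15, 67/60]ᵀ.
Eliminating β: (7969/3600)·(row 1) − (47/60)·(row 2) gives (9409/900)·α = (7969/3600)·15 − (47/60)·(67/60) = 58193/1800, so α = 58193/18818.
Then β = ((67/60) − (47/60)·(58193/18818))/(7969/3600) = -5550/9409.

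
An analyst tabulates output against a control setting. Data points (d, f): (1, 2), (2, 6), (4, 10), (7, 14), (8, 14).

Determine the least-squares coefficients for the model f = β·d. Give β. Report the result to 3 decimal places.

β = 1.970

Setting ∂/∂β … = 0 gives: 134·β = 264.
Hence β = 264 / 134 ≈ 1.97015.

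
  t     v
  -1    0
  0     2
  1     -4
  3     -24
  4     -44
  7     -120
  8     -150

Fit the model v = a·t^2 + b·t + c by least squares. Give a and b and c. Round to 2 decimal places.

AᵀA·[a, b, c]ᵀ = Aᵀv reads: 6836·a + 946·b + 140·c = -16404;  946·a + 140·b + 22·c = -2292;  140·a + 22·b + 7·c = -340.
Solving the 3×3 system (Gaussian elimination) gives a = -35850/17467, b = -45578/17467, c = 11848/17467.

a = -2.05, b = -2.61, c = 0.68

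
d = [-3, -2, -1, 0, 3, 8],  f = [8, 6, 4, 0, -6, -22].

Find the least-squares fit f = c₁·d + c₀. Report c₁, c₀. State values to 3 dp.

c₁ = -2.724, c₀ = 0.604

From the data, Σd·d = 87, Σd = 5, Σ1 = 6.
For Aᵀf: Σd·f = -234, Σf = -10.
Determinant 87·6 − 5² = 497.
c₁ = ((-234)·6 − 5·(-10))/497 = -1354/497; c₀ = (87·(-10) − 5·(-234))/497 = 300/497.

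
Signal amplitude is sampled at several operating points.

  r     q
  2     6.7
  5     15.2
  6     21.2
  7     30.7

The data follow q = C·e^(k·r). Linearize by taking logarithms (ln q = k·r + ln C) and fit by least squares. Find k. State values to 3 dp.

Taking logs, ln q = k·r + ln C, so regress ln q on r.
Σr = 20.0000, Σ(r)² = 114.0000, Σln q = 11.1017, Σr·ln q = 59.7045.
Equations: 114.0000·k + 20.0000·ln C = 59.7045;  20.0000·k + 4·ln C = 11.1017.
Slope k = (n·Σr·ln q − Σr·Σln q)/(n·Σ(r)² − (Σr)²) = (4·59.7045 − 20.0000·11.1017)/56.0000 = 0.29973; ln C = (Σln q − k·Σr)/n = 1.27677.

k = 0.300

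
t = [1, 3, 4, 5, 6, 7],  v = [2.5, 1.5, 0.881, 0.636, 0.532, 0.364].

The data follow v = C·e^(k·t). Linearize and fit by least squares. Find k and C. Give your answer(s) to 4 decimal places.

Taking logs, ln v = k·t + ln C, so regress ln v on t.
Σt = 26.0000, Σ(t)² = 136.0000, Σln v = -0.8992, Σt·ln v = -11.4978.
Equations: 136.0000·k + 26.0000·ln C = -11.4978;  26.0000·k + 6·ln C = -0.8992.
Solving (det = 140.0000): k = -0.32577, ln C = 1.26178, so C = exp(1.26178) = 3.53170.

k = -0.3258, C = 3.5317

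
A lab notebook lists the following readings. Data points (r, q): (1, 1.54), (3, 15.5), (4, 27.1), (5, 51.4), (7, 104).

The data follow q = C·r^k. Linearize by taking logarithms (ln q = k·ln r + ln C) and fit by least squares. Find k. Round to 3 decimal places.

k = 2.162

With ln qᵢ as the transformed response and ln rᵢ as the regressor:
Σln r = 6.0403, Σ(ln r)² = 9.5056, Σln q = 15.0562, Σln r·ln q = 22.9634.
Equations: 9.5056·k + 6.0403·ln C = 22.9634;  6.0403·k + 5·ln C = 15.0562.
Solving (det = 11.0434): k = 2.16182, ln C = 0.39965.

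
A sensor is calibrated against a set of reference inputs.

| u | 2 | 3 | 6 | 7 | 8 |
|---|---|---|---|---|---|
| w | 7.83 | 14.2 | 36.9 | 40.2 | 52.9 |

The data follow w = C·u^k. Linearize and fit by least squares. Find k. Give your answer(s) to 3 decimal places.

Let Y = ln w. Fitting Y = k·ln u + ln C by least squares:
Σln u = 7.6089, Σ(ln u)² = 13.0084, Σln w = 15.9817, Σln u·ln w = 26.2464.
Equations: 13.0084·k + 7.6089·ln C = 26.2464;  7.6089·k + 5·ln C = 15.9817.
Slope k = (n·Σln u·ln w − Σln u·Σln w)/(n·Σ(ln u)² − (Σln u)²) = (5·26.2464 − 7.6089·15.9817)/7.1473 = 1.34727; ln C = (Σln w − k·Σln u)/n = 1.14609.

k = 1.347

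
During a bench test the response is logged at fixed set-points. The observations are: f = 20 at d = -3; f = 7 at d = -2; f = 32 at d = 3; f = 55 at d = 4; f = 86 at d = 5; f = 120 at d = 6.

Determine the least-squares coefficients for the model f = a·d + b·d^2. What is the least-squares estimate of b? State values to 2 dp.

Entries of XᵀX: Σd·d = 99, Σd·d^2 = 397, Σd^2·d^2 = 2355.
Moment sums: Σd·f = 1392, Σd^2·f = 7846.
Determinant 99·2355 − 397² = 75536.
a = (1392·2355 − 397·7846)/75536 = 81649/37768; b = (99·7846 − 397·1392)/75536 = 112065/37768.

b = 2.97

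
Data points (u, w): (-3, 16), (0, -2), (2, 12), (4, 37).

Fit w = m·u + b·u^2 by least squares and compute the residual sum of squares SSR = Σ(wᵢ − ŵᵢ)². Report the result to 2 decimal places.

The normal equations are: 29·m + 45·b = 124;  45·m + 353·b = 784.
Δ = 29·353 − 45² = 8212.
m = (124·353 − 45·784)/8212 = 2123/2053; b = (29·784 − 45·124)/8212 = 4289/2053.
Residuals: 616/2053, -2, 3234/2053, -1155/2053; SSR = 14141/2053.

SSR = 6.89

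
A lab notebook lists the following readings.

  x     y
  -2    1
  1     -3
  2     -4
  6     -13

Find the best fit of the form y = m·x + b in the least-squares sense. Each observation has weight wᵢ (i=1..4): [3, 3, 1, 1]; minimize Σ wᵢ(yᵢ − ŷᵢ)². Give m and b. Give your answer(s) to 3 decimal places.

The normal equations are: 55·m + 5·b = -101;  5·m + 8·b = -23.
Eliminating b: 8·(row 1) − 5·(row 2) gives 415·m = 8·(-101) − 5·(-23) = -693, so m = -693/415.
Then b = ((-23) − 5·(-693/415))/8 = -152/83.

m = -1.670, b = -1.831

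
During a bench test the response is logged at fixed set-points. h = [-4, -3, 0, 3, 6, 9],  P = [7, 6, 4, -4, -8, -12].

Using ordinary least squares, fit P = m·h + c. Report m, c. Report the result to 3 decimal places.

m = -1.538, c = 1.652

Compute the Gram sums: Σh·h = 151, Σh = 11, Σ1 = 6.
Right-hand side: Σh·P = -214, ΣP = -7.
Normal equations: [[151, 11]; [11, 6]]·[m, c]ᵀ = [-214, -7]ᵀ.
Eliminating c: 6·(row 1) − 11·(row 2) gives 785·m = 6·(-214) − 11·(-7) = -1207, so m = -1207/785.
Then c = ((-7) − 11·(-1207/785))/6 = 1297/785.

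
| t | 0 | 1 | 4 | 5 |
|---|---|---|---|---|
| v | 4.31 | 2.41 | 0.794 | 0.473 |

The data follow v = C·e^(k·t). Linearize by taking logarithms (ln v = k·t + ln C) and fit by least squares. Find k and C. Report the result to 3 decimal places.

k = -0.423, C = 4.045

Taking logs, ln v = k·t + ln C, so regress ln v on t.
Σt = 10.0000, Σ(t)² = 42.0000, Σln v = 1.3612, Σt·ln v = -3.7864.
Equations: 42.0000·k + 10.0000·ln C = -3.7864;  10.0000·k + 4·ln C = 1.3612.
Solving (det = 68.0000): k = -0.42291, ln C = 1.39758, so C = exp(1.39758) = 4.04539.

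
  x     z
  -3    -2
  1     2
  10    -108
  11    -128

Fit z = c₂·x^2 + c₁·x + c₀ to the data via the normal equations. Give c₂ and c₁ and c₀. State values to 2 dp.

c₂ = -0.99, c₁ = -1.12, c₀ = 3.76

From the data, Σx^2·x^2 = 24723, Σx^2·x = 2305, Σx^2 = 231, Σx·x = 231, Σx = 19, Σ1 = 4.
Moment sums: Σx^2·z = -26304, Σx·z = -2480, Σz = -236.
Solving the 3×3 system (Gaussian elimination) gives c₂ = -71337/71731, c₁ = -80463/71731, c₀ = 269782/71731.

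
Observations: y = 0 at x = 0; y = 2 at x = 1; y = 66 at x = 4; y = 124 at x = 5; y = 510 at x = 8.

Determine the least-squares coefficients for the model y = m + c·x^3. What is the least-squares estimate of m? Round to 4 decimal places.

The normal equations are: 5·m + 702·c = 702;  702·m + 281866·c = 280846.
(Σ1 = 5, Σx^3 = 702, Σx^3·x^3 = 281866, Σy = 702, Σx^3·y = 280846.)
Eliminating c: 281866·(row 1) − 702·(row 2) gives 916526·m = 281866·702 − 702·280846 = 716040, so m = 27540/35251.
Then c = (280846 − 702·(27540/35251))/281866 = 455713/458263.

m = 0.7813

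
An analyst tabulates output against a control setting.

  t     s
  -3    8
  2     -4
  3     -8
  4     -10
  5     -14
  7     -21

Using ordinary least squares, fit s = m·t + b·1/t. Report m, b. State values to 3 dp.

XᵀX·[m, b]ᵀ = Xᵀs reads: 112·m + 6·b = -313;  6·m + (104981/176400)·b = -469/30.
(Σt·t = 112, Σt·1/t = 6, Σ1/t·1/t = 104981/176400, Σt·s = -313, Σ1/t·s = -469/30.)
Eliminating b: (104981/176400)·(row 1) − 6·(row 2) gives (48281/1575)·m = (104981/176400)·(-313) − 6·(-469/30) = -16312733/176400, so m = -16312733/5407472.
Then b = ((-469/30) − 6·(-16312733/5407472))/(104981/176400) = 200130/48281.

m = -3.017, b = 4.145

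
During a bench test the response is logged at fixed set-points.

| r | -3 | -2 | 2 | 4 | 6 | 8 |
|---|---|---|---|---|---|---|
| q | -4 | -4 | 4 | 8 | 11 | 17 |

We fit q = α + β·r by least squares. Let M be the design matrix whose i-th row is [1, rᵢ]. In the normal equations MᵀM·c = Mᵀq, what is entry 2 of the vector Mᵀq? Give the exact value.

Entry 2 ↔ basis r, so (Mᵀq)_{2} = Σᵢ (r)·qᵢ = (-3)·(-4) + (-2)·(-4) + (2)·(4) + (4)·(8) + (6)·(11) + (8)·(17) = 262.

262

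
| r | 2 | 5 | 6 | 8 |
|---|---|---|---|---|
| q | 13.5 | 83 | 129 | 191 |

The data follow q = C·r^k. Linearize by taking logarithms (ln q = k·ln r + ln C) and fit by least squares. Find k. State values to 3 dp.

k = 1.952

Taking logs, ln q = k·ln r + ln C, so regress ln q on ln r.
Σln r = 6.1738, Σ(ln r)² = 10.6052, Σln q = 17.1336, Σln r·ln q = 28.5453.
Equations: 10.6052·k + 6.1738·ln C = 28.5453;  6.1738·k + 4·ln C = 17.1336.
Solving (det = 4.3053): k = 1.95156, ln C = 1.27128.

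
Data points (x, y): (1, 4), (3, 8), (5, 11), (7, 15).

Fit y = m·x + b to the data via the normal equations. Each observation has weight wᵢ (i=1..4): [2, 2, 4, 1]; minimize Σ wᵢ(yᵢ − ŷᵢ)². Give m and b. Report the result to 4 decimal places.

Compute the Gram sums: Σwᵢ·x·x = 169, Σwᵢ·x = 35, Σwᵢ·1 = 9.
For AᵀWy: Σwᵢ·x·y = 381, Σwᵢ·y = 83.
Eliminating b: 9·(row 1) − 35·(row 2) gives 296·m = 9·381 − 35·83 = 524, so m = 131/74.
Then b = (83 − 35·(131/74))/9 = 173/74.

m = 1.7703, b = 2.3378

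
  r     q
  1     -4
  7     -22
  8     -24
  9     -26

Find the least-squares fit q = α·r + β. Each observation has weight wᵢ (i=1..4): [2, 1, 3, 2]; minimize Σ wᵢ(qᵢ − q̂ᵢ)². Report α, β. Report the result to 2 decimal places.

α = -2.81, β = -1.35

Setting ∂/∂α … = 0 gives: 405·α + 51·β = -1206;  51·α + 8·β = -154.
(Σwᵢ·r·r = 405, Σwᵢ·r = 51, Σwᵢ·1 = 8, Σwᵢ·r·q = -1206, Σwᵢ·q = -154.)
Eliminating β: 8·(row 1) − 51·(row 2) gives 639·α = 8·(-1206) − 51·(-154) = -1794, so α = -598/213.
Then β = ((-154) − 51·(-598/213))/8 = -96/71.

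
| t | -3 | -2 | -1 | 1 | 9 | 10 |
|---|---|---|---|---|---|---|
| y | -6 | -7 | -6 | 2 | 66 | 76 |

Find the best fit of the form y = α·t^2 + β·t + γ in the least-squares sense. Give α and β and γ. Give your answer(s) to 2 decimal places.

The normal equations are: 16660·α + 1694·β + 196·γ = 12860;  1694·α + 196·β + 14·γ = 1394;  196·α + 14·β + 6·γ = 125.
(Σt^2·t^2 = 16660, Σt^2·t = 1694, Σt^2 = 196, Σt·t = 196, Σt = 14, Σ1 = 6, Σt^2·y = 12860, Σt·y = 1394, Σy = 125.)
Row-reducing yields α = 3013/6258, β = 48556/15645, γ = -3183/1490.

α = 0.48, β = 3.10, γ = -2.14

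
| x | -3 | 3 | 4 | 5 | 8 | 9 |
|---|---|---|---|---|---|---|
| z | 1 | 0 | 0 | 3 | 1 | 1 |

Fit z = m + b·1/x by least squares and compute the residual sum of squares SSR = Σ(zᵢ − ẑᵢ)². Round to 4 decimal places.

SSR = 5.8774

The normal system AᵀA·[m, b]ᵀ = Aᵀz is [[6, 247/360]; [247/360, 45709/129600]]·[m, b]ᵀ = [6, 181/360]ᵀ.
Eliminating b: (45709/129600)·(row 1) − (247/360)·(row 2) gives (42649/25920)·m = (45709/129600)·6 − (247/360)·(181/360) = 229547/129600, so m = 229547/213245.
Then b = ((181/360) − (247/360)·(229547/213245))/(45709/129600) = -28512/42649.
Residuals: -63822/213245, -182027/213245, -193907/213245, 87740/42649, 1518/213245, -462/213245; SSR = 1253334/213245.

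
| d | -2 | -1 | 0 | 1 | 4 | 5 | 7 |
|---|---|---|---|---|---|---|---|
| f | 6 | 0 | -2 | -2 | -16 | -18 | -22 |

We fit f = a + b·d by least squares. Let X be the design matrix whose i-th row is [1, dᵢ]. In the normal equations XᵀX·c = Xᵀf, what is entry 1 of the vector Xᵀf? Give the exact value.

Entry 1 ↔ basis 1, so (Xᵀf)_{1} = Σᵢ fᵢ = (1)·(6) + (1)·(0) + (1)·(-2) + (1)·(-2) + (1)·(-16) + (1)·(-18) + (1)·(-22) = -54.

-54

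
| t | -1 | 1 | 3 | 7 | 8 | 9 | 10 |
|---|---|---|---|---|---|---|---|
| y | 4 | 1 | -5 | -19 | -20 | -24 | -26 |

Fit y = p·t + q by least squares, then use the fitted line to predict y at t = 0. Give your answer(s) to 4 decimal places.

From the data, Σt·t = 305, Σt = 37, Σ1 = 7.
And Σt·y = -787, Σy = -89.
Δ = 305·7 − 37² = 766.
p = ((-787)·7 − 37·(-89))/766 = -1108/383; q = (305·(-89) − 37·(-787))/766 = 987/383.
At t = 0: ŷ = (-1108/383)·(0) + (987/383)·(1) = 987/383.

ŷ = 2.5770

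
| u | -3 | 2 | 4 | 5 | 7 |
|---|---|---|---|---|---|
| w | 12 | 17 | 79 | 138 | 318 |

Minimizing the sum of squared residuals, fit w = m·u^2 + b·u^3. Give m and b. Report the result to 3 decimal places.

m = 2.929, b = 0.510

Entries of MᵀM: Σu^2·u^2 = 3379, Σu^2·u^3 = 20745, Σu^3·u^3 = 138163.
For Mᵀw: Σu^2·w = 20472, Σu^3·w = 131192.
Eliminating b: 138163·(row 1) − 20745·(row 2) gives 36497752·m = 138163·20472 − 20745·131192 = 106894896, so m = 13361862/4562219.
Then b = (131192 − 20745·(13361862/4562219))/138163 = 2325766/4562219.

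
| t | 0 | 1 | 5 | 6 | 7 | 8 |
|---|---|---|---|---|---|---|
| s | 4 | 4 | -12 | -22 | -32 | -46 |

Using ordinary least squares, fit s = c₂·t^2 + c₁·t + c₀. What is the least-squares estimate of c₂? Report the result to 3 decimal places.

Setting ∂/∂c₂ … = 0 gives: 8419·c₂ + 1197·c₁ + 175·c₀ = -5600;  1197·c₂ + 175·c₁ + 27·c₀ = -780;  175·c₂ + 27·c₁ + 6·c₀ = -104.
(Σt^2·t^2 = 8419, Σt^2·t = 1197, Σt^2 = 175, Σt·t = 175, Σt = 27, Σ1 = 6, Σt^2·s = -5600, Σt·s = -780, Σs = -104.)
Inverting the 3×3 Gram matrix, [c₂, c₁, c₀]ᵀ = [-14329/14480, 25233/14480, 26697/7240]ᵀ.

c₂ = -0.990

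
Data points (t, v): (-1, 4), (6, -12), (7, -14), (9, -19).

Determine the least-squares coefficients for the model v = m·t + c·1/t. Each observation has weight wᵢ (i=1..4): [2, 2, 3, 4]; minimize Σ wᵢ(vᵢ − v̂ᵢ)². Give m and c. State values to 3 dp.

m = -2.036, c = -1.871

Normal-equation sums: Σwᵢ·t·t = 545, Σwᵢ·t·1/t = 11, Σwᵢ·1/t·1/t = 17195/7938.
And Σwᵢ·t·v = -1130, Σwᵢ·1/t·v = -238/9.
Normal equations: [[545, 11]; [11, 17195/7938]]·[m, c]ᵀ = [-1130, -238/9]ᵀ.
Δ = 545·(17195/7938) − 11² = 8410777/7938.
m = ((-1130)·(17195/7938) − 11·(-238/9))/(8410777/7938) = -17121274/8410777; c = (545·(-238/9) − 11·(-1130))/(8410777/7938) = -15734880/8410777.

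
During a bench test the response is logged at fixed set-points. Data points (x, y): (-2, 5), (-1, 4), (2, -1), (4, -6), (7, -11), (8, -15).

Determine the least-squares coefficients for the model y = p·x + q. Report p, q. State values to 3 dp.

p = -1.964, q = 1.893

Setting ∂/∂p … = 0 gives: 138·p + 18·q = -237;  18·p + 6·q = -24.
(Σx·x = 138, Σx = 18, Σ1 = 6, Σx·y = -237, Σy = -24.)
det = 138·6 − 18² = 504.
p = ((-237)·6 − 18·(-24))/504 = -55/28; q = (138·(-24) − 18·(-237))/504 = 53/28.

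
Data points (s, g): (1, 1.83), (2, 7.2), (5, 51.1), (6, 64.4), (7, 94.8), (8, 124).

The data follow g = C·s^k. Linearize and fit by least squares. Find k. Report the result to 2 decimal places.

Linearized form: ln g = k·ln s + ln C. From the 6 transformed points,
Over the data: Σln s = 8.1197, Σ(ln s)² = 14.3918, Σln g = 20.0493, Σln s·ln g = 34.0432.
Normal system: [[14.3918, 8.1197]; [8.1197, 6]]·[k, ln C]ᵀ = [34.0432, 20.0493]ᵀ.
Δ = 14.3918·6 − (8.1197)² = 20.4213; k = (34.0432·6 − 8.1197·20.0493)/20.4213 = 2.03047, ln C = (14.3918·20.0493 − 8.1197·34.0432)/20.4213 = 0.59376.

k = 2.03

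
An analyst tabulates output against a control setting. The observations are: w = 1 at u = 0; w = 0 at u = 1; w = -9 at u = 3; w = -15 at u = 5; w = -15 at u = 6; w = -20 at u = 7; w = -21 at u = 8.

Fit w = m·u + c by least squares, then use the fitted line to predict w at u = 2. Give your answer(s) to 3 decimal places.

ŵ = -4.629

Sums needed: Σu·u = 184, Σu = 30, Σ1 = 7.
And Σu·w = -500, Σw = -79.
AᵀA·[m, c]ᵀ = Aᵀw becomes [[184, 30]; [30, 7]]·[m, c]ᵀ = [-500, -79]ᵀ.
det = 184·7 − 30² = 388.
m = ((-500)·7 − 30·(-79))/388 = -565/194; c = (184·(-79) − 30·(-500))/388 = 116/97.
At u = 2: ŵ = (-565/194)·(2) + (116/97)·(1) = -449/97.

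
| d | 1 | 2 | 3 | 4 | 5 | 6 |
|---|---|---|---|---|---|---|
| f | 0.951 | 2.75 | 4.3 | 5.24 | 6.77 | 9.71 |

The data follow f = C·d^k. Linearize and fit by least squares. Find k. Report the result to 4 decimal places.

Let Y = ln f. Fitting Y = k·ln d + ln C by least squares:
Σln d = 6.5793, Σ(ln d)² = 9.4099, Σln f = 8.2620, Σln d·ln f = 11.7508.
Normal system: [[9.4099, 6.5793]; [6.5793, 6]]·[k, ln C]ᵀ = [11.7508, 8.2620]ᵀ.
Slope k = (n·Σln d·ln f − Σln d·Σln f)/(n·Σ(ln d)² − (Σln d)²) = (6·11.7508 − 6.5793·8.2620)/13.1729 = 1.22580; ln C = (Σln f − k·Σln d)/n = 0.03286.

k = 1.2258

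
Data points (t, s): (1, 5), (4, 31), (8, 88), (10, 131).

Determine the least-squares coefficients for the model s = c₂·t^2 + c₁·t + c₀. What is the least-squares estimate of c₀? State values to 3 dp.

c₀ = 0.974

Setting ∂/∂c₂ … = 0 gives: 14353·c₂ + 1577·c₁ + 181·c₀ = 19233;  1577·c₂ + 181·c₁ + 23·c₀ = 2143;  181·c₂ + 23·c₁ + 4·c₀ = 255.
Row-reducing yields c₂ = 125/132, c₁ = 901/260, c₀ = 4177/4290.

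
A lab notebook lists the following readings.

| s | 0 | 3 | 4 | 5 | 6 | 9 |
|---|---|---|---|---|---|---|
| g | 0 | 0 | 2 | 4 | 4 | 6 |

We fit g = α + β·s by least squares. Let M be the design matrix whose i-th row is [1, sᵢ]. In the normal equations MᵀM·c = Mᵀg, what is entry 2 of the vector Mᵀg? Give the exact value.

106

Entry 2 ↔ basis s, so (Mᵀg)_{2} = Σᵢ (s)·gᵢ = (0)·(0) + (3)·(0) + (4)·(2) + (5)·(4) + (6)·(4) + (9)·(6) = 106.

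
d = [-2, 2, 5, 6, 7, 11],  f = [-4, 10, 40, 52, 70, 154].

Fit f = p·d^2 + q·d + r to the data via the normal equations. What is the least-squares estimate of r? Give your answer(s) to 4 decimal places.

r = -1.2423

The normal equations are: 18995·p + 2015·q + 239·r = 24960;  2015·p + 239·q + 29·r = 2724;  239·p + 29·q + 6·r = 322.
Row-reducing yields p = 48803/49279, q = 157629/49279, r = -61220/49279.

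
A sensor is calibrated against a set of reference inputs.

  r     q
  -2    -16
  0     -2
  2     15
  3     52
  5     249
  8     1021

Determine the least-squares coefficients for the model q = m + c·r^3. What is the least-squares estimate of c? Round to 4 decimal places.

The normal equations are: 6·m + 664·c = 1319;  664·m + 278626·c = 555529.
Δ = 6·278626 − 664² = 1230860.
m = (1319·278626 − 664·555529)/1230860 = -681781/615430; c = (6·555529 − 664·1319)/1230860 = 1228679/615430.

c = 1.9965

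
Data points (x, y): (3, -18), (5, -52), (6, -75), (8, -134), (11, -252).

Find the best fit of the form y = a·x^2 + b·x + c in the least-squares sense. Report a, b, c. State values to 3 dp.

MᵀM·[a, b, c]ᵀ = Mᵀy reads: 20739·a + 2211·b + 255·c = -43230;  2211·a + 255·b + 33·c = -4608;  255·a + 33·b + 5·c = -531.
(Σx^2·x^2 = 20739, Σx^2·x = 2211, Σx^2 = 255, Σx·x = 255, Σx = 33, Σ1 = 5, Σx^2·y = -43230, Σx·y = -4608, Σy = -531.)
Row-reducing yields a = -5041/2478, b = -1951/2478, c = 162/59.

a = -2.034, b = -0.787, c = 2.746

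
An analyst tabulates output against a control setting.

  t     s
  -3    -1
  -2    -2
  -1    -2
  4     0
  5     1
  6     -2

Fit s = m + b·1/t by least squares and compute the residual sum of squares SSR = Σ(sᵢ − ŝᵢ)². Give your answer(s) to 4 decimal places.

Sums needed: Σ1 = 6, Σ1/t = -73/60, Σ1/t·1/t = 5369/3600.
For Mᵀs: Σs = -6, Σ1/t·s = 16/5.
So MᵀM·[m, b]ᵀ = Mᵀs: [[6, -73/60]; [-73/60, 5369/3600]]·[m, b]ᵀ = [-6, 16/5]ᵀ.
det = 6·(5369/3600) − (-73/60)² = 5377/720.
m = ((-6)·(5369/3600) − (-73/60)·(16/5))/(5377/720) = -18198/26885; b = (6·(16/5) − (-73/60)·(-6))/(5377/720) = 8568/5377.
Residuals: 5593/26885, -14152/26885, 7268/26885, 7488/26885, 7303/5377, -2248/1415; SSR = 130114/26885.

SSR = 4.8397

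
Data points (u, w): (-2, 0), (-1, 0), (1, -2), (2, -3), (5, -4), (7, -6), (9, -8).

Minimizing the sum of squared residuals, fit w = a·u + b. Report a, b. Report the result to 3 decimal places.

a = -0.716, b = -1.139

Compute the Gram sums: Σu·u = 165, Σu = 21, Σ1 = 7.
Moment sums: Σu·w = -142, Σw = -23.
So AᵀA·[a, b]ᵀ = Aᵀw: [[165, 21]; [21, 7]]·[a, b]ᵀ = [-142, -23]ᵀ.
det = 165·7 − 21² = 714.
a = ((-142)·7 − 21·(-23))/714 = -73/102; b = (165·(-23) − 21·(-142))/714 = -271/238.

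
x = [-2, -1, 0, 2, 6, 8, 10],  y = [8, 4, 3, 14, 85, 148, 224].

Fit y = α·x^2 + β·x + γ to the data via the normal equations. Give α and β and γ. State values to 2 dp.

α = 2.08, β = 1.40, γ = 2.88

MᵀM·[α, β, γ]ᵀ = Mᵀy reads: 15425·α + 1727·β + 209·γ = 35024;  1727·α + 209·β + 23·γ = 3942;  209·α + 23·β + 7·γ = 486.
Row-reducing yields α = 520553/250824, β = 349957/250824, γ = 60189/20902.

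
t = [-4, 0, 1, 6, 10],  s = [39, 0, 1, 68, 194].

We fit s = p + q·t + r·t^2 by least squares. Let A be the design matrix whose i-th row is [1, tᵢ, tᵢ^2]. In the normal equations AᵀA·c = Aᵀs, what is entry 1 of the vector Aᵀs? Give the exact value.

302

Entry 1 ↔ basis 1, so (Aᵀs)_{1} = Σᵢ sᵢ = (1)·(39) + (1)·(0) + (1)·(1) + (1)·(68) + (1)·(194) = 302.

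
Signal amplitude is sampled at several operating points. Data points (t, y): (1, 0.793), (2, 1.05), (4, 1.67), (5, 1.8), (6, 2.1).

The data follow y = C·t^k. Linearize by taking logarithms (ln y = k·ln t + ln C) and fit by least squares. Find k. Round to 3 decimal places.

With ln yᵢ as the transformed response and ln tᵢ as the regressor:
AᵀA = [[8.2030, 5.4806]; [5.4806, 5]], rhs = [3.0201, 1.6594]ᵀ  (here Σln t = 5.4806, Σ(ln t)² = 8.2030, Σln y = 1.6594, Σln t·ln y = 3.0201).
Slope k = (n·Σln t·ln y − Σln t·Σln y)/(n·Σ(ln t)² − (Σln t)²) = (5·3.0201 − 5.4806·1.6594)/10.9774 = 0.54713; ln C = (Σln y − k·Σln t)/n = -0.26784.

k = 0.547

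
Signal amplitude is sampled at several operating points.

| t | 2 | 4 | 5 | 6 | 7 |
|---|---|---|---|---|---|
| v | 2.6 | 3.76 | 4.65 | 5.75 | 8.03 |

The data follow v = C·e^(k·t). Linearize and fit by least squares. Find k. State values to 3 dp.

k = 0.220

Taking logs, ln v = k·t + ln C, so regress ln v on t.
Σt = 24.0000, Σ(t)² = 130.0000, Σln v = 7.6492, Σt·ln v = 39.9705.
Equations: 130.0000·k + 24.0000·ln C = 39.9705;  24.0000·k + 5·ln C = 7.6492.
Slope k = (n·Σt·ln v − Σt·Σln v)/(n·Σ(t)² − (Σt)²) = (5·39.9705 − 24.0000·7.6492)/74.0000 = 0.21990; ln C = (Σln v − k·Σt)/n = 0.47434.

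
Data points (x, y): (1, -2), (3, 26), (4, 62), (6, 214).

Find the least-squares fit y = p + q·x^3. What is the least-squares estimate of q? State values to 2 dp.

q = 1.00

Entries of MᵀM: Σ1 = 4, Σx^3 = 308, Σx^3·x^3 = 51482.
And Σy = 300, Σx^3·y = 50892.
Normal equations: [[4, 308]; [308, 51482]]·[p, q]ᵀ = [300, 50892]ᵀ.
Eliminating q: 51482·(row 1) − 308·(row 2) gives 111064·p = 51482·300 − 308·50892 = -230136, so p = -28767/13883.
Then q = (50892 − 308·(-28767/13883))/51482 = 13896/13883.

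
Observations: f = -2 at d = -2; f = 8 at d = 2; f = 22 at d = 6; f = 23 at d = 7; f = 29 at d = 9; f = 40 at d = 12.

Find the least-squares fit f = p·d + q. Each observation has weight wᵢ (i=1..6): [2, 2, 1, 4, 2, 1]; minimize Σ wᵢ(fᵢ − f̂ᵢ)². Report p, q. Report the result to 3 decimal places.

p = 2.931, q = 3.034

The normal system MᵀWM·[p, q]ᵀ = MᵀWf is [[554, 64]; [64, 12]]·[p, q]ᵀ = [1818, 224]ᵀ.
Determinant 554·12 − 64² = 2552.
p = (1818·12 − 64·224)/2552 = 85/29; q = (554·224 − 64·1818)/2552 = 88/29.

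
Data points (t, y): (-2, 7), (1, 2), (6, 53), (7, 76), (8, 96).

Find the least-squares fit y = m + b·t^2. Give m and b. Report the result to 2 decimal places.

Compute the Gram sums: Σ1 = 5, Σt^2 = 154, Σt^2·t^2 = 7810.
For Xᵀy: Σy = 234, Σt^2·y = 11806.
Normal equations: [[5, 154]; [154, 7810]]·[m, b]ᵀ = [234, 11806]ᵀ.
Eliminating b: 7810·(row 1) − 154·(row 2) gives 15334·m = 7810·234 − 154·11806 = 9416, so m = 428/697.
Then b = (11806 − 154·(428/697))/7810 = 11497/7667.

m = 0.61, b = 1.50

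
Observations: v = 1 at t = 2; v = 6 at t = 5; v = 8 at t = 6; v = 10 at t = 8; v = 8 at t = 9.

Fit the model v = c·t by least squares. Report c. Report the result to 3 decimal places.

Compute the Gram sums: Σt·t = 210.
Moment sums: Σt·v = 232.
Hence c = 232 / 210 ≈ 1.10476.

c = 1.105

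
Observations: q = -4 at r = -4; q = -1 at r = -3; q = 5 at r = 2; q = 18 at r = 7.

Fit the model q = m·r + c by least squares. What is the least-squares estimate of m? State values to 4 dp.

m = 1.8961

The normal system XᵀX·[m, c]ᵀ = Xᵀq is [[78, 2]; [2, 4]]·[m, c]ᵀ = [155, 18]ᵀ.
Determinant 78·4 − 2² = 308.
m = (155·4 − 2·18)/308 = 146/77; c = (78·18 − 2·155)/308 = 547/154.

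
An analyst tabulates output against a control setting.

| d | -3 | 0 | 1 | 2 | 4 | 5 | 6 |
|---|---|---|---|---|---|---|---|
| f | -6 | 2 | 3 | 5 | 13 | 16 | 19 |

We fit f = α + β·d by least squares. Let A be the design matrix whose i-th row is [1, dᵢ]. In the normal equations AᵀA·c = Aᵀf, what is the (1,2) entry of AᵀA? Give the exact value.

15

Row 1 ↔ basis 1, column 2 ↔ basis d, so (AᵀA)_{1,2} = Σᵢ d = (1)·(-3) + (1)·(0) + (1)·(1) + (1)·(2) + (1)·(4) + (1)·(5) + (1)·(6) = 15.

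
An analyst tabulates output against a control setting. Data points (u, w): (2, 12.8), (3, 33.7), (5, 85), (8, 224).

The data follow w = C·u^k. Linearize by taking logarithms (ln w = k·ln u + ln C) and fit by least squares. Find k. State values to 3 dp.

k = 2.032

Linearized form: ln w = k·ln u + ln C. From the 4 transformed points,
AᵀA = [[8.6018, 5.4806]; [5.4806, 4]], rhs = [24.0349, 15.9212]ᵀ  (here Σln u = 5.4806, Σ(ln u)² = 8.6018, Σln w = 15.9212, Σln u·ln w = 24.0349).
Δ = 8.6018·4 − (5.4806)² = 4.3697; k = (24.0349·4 − 5.4806·15.9212)/4.3697 = 2.03241, ln C = (8.6018·15.9212 − 5.4806·24.0349)/4.3697 = 1.19559.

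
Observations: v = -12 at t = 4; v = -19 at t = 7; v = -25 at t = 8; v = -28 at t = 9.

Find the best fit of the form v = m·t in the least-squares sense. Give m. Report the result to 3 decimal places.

Normal-equation sums: Σt·t = 210.
For Aᵀv: Σt·v = -633.
AᵀA·[m]ᵀ = Aᵀv becomes [[210]]·[m]ᵀ = [-633]ᵀ.
Hence m = -633 / 210 ≈ -3.01429.

m = -3.014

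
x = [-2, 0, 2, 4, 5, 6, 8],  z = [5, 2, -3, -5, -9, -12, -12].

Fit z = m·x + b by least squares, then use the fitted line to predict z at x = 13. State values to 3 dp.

AᵀA·[m, b]ᵀ = Aᵀz reads: 149·m + 23·b = -249;  23·m + 7·b = -34.
Δ = 149·7 − 23² = 514.
m = ((-249)·7 − 23·(-34))/514 = -961/514; b = (149·(-34) − 23·(-249))/514 = 661/514.
At x = 13: ẑ = (-961/514)·(13) + (661/514)·(1) = -5916/257.

ẑ = -23.019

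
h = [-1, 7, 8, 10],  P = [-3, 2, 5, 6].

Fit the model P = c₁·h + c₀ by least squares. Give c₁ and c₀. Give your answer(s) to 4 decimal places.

c₁ = 0.8143, c₀ = -2.3857

From the data, Σh·h = 214, Σh = 24, Σ1 = 4.
For MᵀP: Σh·P = 117, ΣP = 10.
Normal equations: [[214, 24]; [24, 4]]·[c₁, c₀]ᵀ = [117, 10]ᵀ.
Eliminating c₀: 4·(row 1) − 24·(row 2) gives 280·c₁ = 4·117 − 24·10 = 228, so c₁ = 57/70.
Then c₀ = (10 − 24·(57/70))/4 = -167/70.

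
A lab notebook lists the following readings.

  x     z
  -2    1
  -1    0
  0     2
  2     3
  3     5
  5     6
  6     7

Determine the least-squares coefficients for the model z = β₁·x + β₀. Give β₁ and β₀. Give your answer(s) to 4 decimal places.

β₁ = 0.8464, β₀ = 1.8568

Compute the Gram sums: Σx·x = 79, Σx = 13, Σ1 = 7.
Moment sums: Σx·z = 91, Σz = 24.
det = 79·7 − 13² = 384.
β₁ = (91·7 − 13·24)/384 = 325/384; β₀ = (79·24 − 13·91)/384 = 713/384.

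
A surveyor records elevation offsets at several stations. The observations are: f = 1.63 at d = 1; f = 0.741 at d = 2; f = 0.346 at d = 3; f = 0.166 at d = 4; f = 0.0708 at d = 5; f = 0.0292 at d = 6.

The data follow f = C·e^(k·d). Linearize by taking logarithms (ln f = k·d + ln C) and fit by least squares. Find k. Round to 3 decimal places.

Taking logs, ln f = k·d + ln C, so regress ln f on d.
Σd = 21.0000, Σ(d)² = 91.0000, Σln f = -8.8497, Σd·ln f = -44.9189.
Normal system: [[91.0000, 21.0000]; [21.0000, 6]]·[k, ln C]ᵀ = [-44.9189, -8.8497]ᵀ.
Solving (det = 105.0000): k = -0.79685, ln C = 1.31401.

k = -0.797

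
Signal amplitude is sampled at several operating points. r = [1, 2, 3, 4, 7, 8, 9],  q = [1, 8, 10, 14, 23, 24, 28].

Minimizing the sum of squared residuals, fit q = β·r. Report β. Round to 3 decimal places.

With design matrix X, XᵀX = [[224]] and Xᵀq = [708]ᵀ.
Hence β = 708 / 224 ≈ 3.16071.

β = 3.161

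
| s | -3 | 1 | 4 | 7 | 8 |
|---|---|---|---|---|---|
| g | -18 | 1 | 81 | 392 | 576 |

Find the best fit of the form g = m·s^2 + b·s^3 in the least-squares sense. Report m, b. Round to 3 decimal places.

Sums needed: Σs^2·s^2 = 6835, Σs^2·s^3 = 50357, Σs^3·s^3 = 384619.
For Xᵀg: Σs^2·g = 57207, Σs^3·g = 435039.
Normal equations: [[6835, 50357]; [50357, 384619]]·[m, b]ᵀ = [57207, 435039]ᵀ.
Eliminating b: 384619·(row 1) − 50357·(row 2) gives 93043416·m = 384619·57207 − 50357·435039 = 95640210, so m = 15940035/15507236.
Then b = (435039 − 50357·(15940035/15507236))/384619 = 15453111/15507236.

m = 1.028, b = 0.997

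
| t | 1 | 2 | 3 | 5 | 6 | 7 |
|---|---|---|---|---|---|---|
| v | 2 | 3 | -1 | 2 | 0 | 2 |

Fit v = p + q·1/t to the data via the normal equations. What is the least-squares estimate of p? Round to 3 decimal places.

Setting ∂/∂p … = 0 gives: 6·p + (82/35)·q = 8;  (82/35)·p + (31957/22050)·q = 809/210.
(Σ1 = 6, Σ1/t = 82/35, Σ1/t·1/t = 31957/22050, Σv = 8, Σ1/t·v = 809/210.)
Eliminating q: (31957/22050)·(row 1) − (82/35)·(row 2) gives (2357/735)·p = (31957/22050)·8 − (82/35)·(809/210) = 28321/11025, so p = 28321/35355.
Then q = ((809/210) − (82/35)·(28321/35355))/(31957/22050) = 3213/2357.

p = 0.801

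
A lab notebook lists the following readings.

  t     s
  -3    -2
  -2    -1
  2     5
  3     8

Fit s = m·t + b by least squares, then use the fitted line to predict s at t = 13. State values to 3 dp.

ŝ = 23.500

The normal system AᵀA·[m, b]ᵀ = Aᵀs is [[26, 0]; [0, 4]]·[m, b]ᵀ = [42, 10]ᵀ.
det = 26·4 − 0² = 104.
m = (42·4 − 0·10)/104 = 21/13; b = (26·10 − 0·42)/104 = 5/2.
At t = 13: ŝ = (21/13)·(13) + (5/2)·(1) = 47/2.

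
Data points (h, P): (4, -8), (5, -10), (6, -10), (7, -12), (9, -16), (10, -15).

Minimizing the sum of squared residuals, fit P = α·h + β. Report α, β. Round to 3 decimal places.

AᵀA·[α, β]ᵀ = AᵀP reads: 307·α + 41·β = -520;  41·α + 6·β = -71.
(Σh·h = 307, Σh = 41, Σ1 = 6, Σh·P = -520, ΣP = -71.)
Δ = 307·6 − 41² = 161.
α = ((-520)·6 − 41·(-71))/161 = -209/161; β = (307·(-71) − 41·(-520))/161 = -477/161.

α = -1.298, β = -2.963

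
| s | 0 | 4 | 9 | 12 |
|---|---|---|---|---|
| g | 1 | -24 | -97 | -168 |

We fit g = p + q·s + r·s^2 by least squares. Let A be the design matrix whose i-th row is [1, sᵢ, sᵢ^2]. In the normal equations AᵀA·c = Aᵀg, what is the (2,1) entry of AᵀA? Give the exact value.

Row 2 ↔ basis s, column 1 ↔ basis 1, so (AᵀA)_{2,1} = Σᵢ s = (0)·(1) + (4)·(1) + (9)·(1) + (12)·(1) = 25.

25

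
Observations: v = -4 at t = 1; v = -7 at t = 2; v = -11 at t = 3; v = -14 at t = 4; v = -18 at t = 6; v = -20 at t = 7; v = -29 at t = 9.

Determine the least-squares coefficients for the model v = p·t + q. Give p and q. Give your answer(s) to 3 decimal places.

p = -2.920, q = -1.368

Setting ∂/∂p … = 0 gives: 196·p + 32·q = -616;  32·p + 7·q = -103.
(Σt·t = 196, Σt = 32, Σ1 = 7, Σt·v = -616, Σv = -103.)
Eliminating q: 7·(row 1) − 32·(row 2) gives 348·p = 7·(-616) − 32·(-103) = -1016, so p = -254/87.
Then q = ((-103) − 32·(-254/87))/7 = -119/87.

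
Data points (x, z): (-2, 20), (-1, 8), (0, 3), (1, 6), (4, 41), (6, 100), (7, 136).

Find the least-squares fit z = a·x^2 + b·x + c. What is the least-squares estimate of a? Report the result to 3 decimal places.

From the data, Σx^2·x^2 = 3971, Σx^2·x = 615, Σx^2 = 107, Σx·x = 107, Σx = 15, Σ1 = 7.
Moment sums: Σx^2·z = 11014, Σx·z = 1674, Σz = 314.
Normal equations: [[3971, 615, 107]; [615, 107, 15]; [107, 15, 7]]·[a, b, c]ᵀ = [11014, 1674, 314]ᵀ.
Row-reducing yields a = 34575/11396, b = -25743/11396, c = 9463/2849.

a = 3.034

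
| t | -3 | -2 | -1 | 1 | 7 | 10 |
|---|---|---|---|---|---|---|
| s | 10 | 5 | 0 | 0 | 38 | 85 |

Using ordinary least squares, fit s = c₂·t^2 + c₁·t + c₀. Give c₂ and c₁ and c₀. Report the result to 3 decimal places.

Setting ∂/∂c₂ … = 0 gives: 12500·c₂ + 1308·c₁ + 164·c₀ = 10472;  1308·c₂ + 164·c₁ + 12·c₀ = 1076;  164·c₂ + 12·c₁ + 6·c₀ = 138.
Row-reducing yields c₂ = 825/868, c₁ = -815/868, c₀ = -239/217.

c₂ = 0.950, c₁ = -0.939, c₀ = -1.101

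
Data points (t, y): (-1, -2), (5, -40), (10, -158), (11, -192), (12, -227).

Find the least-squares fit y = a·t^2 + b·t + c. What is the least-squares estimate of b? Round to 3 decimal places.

Compute the Gram sums: Σt^2·t^2 = 46003, Σt^2·t = 4183, Σt^2 = 391, Σt·t = 391, Σt = 37, Σ1 = 5.
For Xᵀy: Σt^2·y = -72722, Σt·y = -6614, Σy = -619.
Normal equations: [[46003, 4183, 391]; [4183, 391, 37]; [391, 37, 5]]·[a, b, c]ᵀ = [-72722, -6614, -619]ᵀ.
Inverting the 3×3 Gram matrix, [a, b, c]ᵀ = [-189655/120794, -8903/120794, -28697/60397]ᵀ.

b = -0.074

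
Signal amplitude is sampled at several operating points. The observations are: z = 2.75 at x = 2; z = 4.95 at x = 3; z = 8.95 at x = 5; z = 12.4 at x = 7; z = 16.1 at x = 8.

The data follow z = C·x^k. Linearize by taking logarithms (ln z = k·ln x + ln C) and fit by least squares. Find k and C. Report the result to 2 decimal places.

With ln zᵢ as the transformed response and ln xᵢ as the regressor:
Σln x = 7.4265, Σ(ln x)² = 12.3883, Σln z = 10.0992, Σln x·ln z = 16.6632.
Equations: 12.3883·k + 7.4265·ln C = 16.6632;  7.4265·k + 5·ln C = 10.0992.
Solving (det = 6.7880): k = 1.22484, ln C = 0.20057, so C = exp(0.20057) = 1.22210.

k = 1.22, C = 1.22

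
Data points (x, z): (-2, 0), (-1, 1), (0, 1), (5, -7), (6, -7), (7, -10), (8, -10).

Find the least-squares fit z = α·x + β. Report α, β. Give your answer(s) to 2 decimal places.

With design matrix A, AᵀA = [[179, 23]; [23, 7]] and Aᵀz = [-228, -32]ᵀ.
Eliminating β: 7·(row 1) − 23·(row 2) gives 724·α = 7·(-228) − 23·(-32) = -860, so α = -215/181.
Then β = ((-32) − 23·(-215/181))/7 = -121/181.

α = -1.19, β = -0.67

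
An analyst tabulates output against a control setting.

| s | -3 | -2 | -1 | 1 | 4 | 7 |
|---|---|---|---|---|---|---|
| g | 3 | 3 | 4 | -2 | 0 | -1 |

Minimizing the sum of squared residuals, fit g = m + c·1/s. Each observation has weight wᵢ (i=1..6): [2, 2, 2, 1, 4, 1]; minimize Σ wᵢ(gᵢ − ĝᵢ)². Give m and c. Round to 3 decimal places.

m = 0.983, c = -3.418

With design matrix A, AᵀWA = [[12, -32/21]; [-32/21, 7043/1764]] and AᵀWg = [17, -106/7]ᵀ.
det = 12·(7043/1764) − (-32/21)² = 20105/441.
m = (17·(7043/1764) − (-32/21)·(-106/7))/(20105/441) = 79027/80420; c = (12·(-106/7) − (-32/21)·17)/(20105/441) = -68712/20105.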